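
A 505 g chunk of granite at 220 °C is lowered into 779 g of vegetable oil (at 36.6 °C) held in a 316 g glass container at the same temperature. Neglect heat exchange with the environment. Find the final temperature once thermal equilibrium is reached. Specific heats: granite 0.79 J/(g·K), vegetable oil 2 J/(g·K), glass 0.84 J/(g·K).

T_f = Σ m_i c_i T_i / Σ m_i c_i:
T_f = (398.95*220 + 1558*36.6 + 265.44*36.6) / (398.95 + 1558 + 265.44)
    = 154507 / 2222.4 ≈ 69.52 °C

T_f ≈ 69.5 °C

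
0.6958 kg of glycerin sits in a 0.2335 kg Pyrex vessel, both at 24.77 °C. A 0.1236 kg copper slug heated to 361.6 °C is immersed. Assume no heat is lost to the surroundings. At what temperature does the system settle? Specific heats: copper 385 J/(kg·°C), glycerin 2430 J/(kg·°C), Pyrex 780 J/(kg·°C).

T_f ≈ 33.1 °C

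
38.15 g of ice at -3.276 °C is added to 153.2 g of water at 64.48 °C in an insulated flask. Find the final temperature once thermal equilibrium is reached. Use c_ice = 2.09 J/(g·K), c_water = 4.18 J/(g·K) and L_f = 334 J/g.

Energy conservation, ΣQ = 0:
warm ice to 0 °C: 38.15·2.09·(0 − (-3.276)) = 261.21
  melt ice: 38.15·334 = 12742
  warm the meltwater: 159.47 T
  water: 640.38(T − 64.48)
799.84 T = 41291 − 13003 = 28288
T ≈ 35.37 °C. Since T > 0 °C, the all-ice-melts assumption holds.

T_f ≈ 35.4 °C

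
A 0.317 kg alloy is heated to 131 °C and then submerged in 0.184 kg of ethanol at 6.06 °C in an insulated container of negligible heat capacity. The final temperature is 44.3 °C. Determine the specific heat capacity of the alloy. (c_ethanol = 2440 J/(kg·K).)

c ≈ 625 J/(kg·K)

Setting the total heat transfer to zero:
0.317×c×(44.3 − 131) + 0.184×2440×(44.3 − 6.06) = 0
-27.48 c = -17168
c = -17168/-27.48 ≈ 624.7 J/(kg·K)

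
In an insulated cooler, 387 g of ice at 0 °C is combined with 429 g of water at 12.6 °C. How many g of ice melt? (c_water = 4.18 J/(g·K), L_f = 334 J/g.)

m_melted ≈ 67.6 g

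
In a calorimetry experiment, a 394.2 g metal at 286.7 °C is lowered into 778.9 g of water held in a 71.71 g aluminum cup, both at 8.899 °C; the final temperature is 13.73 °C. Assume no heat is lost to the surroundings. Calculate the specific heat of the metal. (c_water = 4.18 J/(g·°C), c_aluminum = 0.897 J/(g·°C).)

c ≈ 0.149 J/(g·°C)

Heat gained plus heat lost sum to zero:
394.2×c×(13.73 − 286.7) + 778.9×4.18×(13.73 − 8.899) + 71.71×0.897×(13.73 − 8.899) = 0
-107605 c = -16040
c = -16040/-107605 ≈ 0.1491 J/(g·°C)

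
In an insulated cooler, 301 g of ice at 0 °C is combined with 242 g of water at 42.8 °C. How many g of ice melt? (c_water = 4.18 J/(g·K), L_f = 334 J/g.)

m_melted ≈ 130 g

Water can give up m c ΔT = 242×4.18×42.8 = 43295 J before reaching 0 °C.
Fully melting the ice requires m_ice L_f = 301×334 = 100534 J.
43295 J < 100534 J, so only part of the ice melts and the system sits at 0 °C.
m_melted×334 = 43295  ⇒  m_melted ≈ 129.6 g.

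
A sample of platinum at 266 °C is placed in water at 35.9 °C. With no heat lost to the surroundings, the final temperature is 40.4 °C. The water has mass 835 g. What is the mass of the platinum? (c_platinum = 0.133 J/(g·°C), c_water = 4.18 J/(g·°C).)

Heat lost by the platinum = heat gained by the water:
m×0.133×(266 − 40.4) = 835×4.18×(40.4 − 35.9)
30 m = 15706  ⇒  m ≈ 523.5 g

m ≈ 523 g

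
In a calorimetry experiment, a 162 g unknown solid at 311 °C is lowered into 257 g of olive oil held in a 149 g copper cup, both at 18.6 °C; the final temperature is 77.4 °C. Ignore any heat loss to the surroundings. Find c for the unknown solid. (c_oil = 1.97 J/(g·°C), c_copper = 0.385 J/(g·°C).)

c ≈ 0.876 J/(g·°C)

Setting the total heat transfer to zero:
162·c·(77.4 − 311) + 257·1.97·(77.4 − 18.6) + 149·0.385·(77.4 − 18.6) = 0
-37843 c = -33143
c = -33143/-37843 ≈ 0.8758 J/(g·°C)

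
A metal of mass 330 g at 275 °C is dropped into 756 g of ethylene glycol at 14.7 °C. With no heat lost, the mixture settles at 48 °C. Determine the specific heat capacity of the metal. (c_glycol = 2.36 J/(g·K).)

c ≈ 0.793 J/(g·K)

Energy conservation, ΣQ = 0:
330·c·(48 − 275) + 756·2.36·(48 − 14.7) = 0
-74910 c = -59413
c = -59413/-74910 ≈ 0.7931 J/(g·K)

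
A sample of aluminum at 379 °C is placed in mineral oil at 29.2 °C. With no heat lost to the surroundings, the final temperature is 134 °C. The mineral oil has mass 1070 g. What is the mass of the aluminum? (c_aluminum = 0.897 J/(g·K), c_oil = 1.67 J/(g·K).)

m ≈ 852 g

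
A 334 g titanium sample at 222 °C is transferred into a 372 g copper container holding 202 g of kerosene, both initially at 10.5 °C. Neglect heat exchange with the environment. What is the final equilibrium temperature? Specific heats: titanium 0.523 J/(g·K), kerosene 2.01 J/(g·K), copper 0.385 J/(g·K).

T_f ≈ 61.5 °C

Conservation of energy gives ΣQ = 0:
334*0.523*(T − 222) + 202*2.01*(T − 10.5) + 372*0.385*(T − 10.5) = 0
174.68(T − 222) + 406.02(T − 10.5) + 143.22(T − 10.5) = 0
723.92 T = 44546
T = 44546 / 723.92 = 61.5 °C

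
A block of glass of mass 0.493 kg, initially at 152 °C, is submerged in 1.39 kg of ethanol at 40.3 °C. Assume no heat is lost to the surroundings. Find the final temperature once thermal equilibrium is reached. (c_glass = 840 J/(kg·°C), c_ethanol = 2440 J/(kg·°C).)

Conservation of energy gives ΣQ = 0:
0.493×840×(T − 152) + 1.39×2440×(T − 40.3) = 0
414.12(T − 152) + 3391.6(T − 40.3) = 0
(414.12 + 3391.6) T = 414.12×152 + 3391.6×40.3
T ≈ 52.45 °C

T_f ≈ 52.5 °C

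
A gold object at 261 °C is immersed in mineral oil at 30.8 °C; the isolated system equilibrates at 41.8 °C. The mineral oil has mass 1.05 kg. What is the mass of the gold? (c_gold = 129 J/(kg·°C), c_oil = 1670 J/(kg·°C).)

|Q_gold| = |Q_oil|:
m·129·(261 − 41.8) = 1.05·1670·(41.8 − 30.8)
28277 m = 19288  ⇒  m ≈ 0.6821 kg

m ≈ 0.682 kg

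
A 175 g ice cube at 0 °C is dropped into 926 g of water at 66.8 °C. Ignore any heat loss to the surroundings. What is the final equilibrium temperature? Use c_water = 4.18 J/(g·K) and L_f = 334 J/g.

Sum of m c ΔT and latent-heat terms is zero:
melt ice: 175×334 = 58450; meltwater 0→T: 175×4.18×T = 731.5 T; water cools: 926×4.18×(T − 66.8) = 3870.7(T − 66.8)
4602.2 T = 258561 − 58450 = 200111
T ≈ 43.48 °C (positive, so assuming full melt was valid).

T_f ≈ 43.5 °C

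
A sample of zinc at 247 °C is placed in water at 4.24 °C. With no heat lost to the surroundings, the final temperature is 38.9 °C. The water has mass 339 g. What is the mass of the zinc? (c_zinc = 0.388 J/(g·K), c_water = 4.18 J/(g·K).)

|Q_zinc| = |Q_water|:
m·0.388·(247 − 38.9) = 339·4.18·(38.9 − 4.24)
80.74 m = 49114  ⇒  m ≈ 608.3 g

m ≈ 608 g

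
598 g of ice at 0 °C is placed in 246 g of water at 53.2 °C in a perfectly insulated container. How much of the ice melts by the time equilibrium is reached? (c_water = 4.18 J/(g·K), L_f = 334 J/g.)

Heat available from the water dropping to 0 °C: 246×4.18×53.2 = 54704 J.
Melting all 598 g of ice would need 598×334 = 199732 J.
Since 54704 < 199732 J, not all the ice melts; equilibrium is at 0 °C.
m_melted×334 = 54704  ⇒  m_melted ≈ 163.8 g.

m_melted ≈ 164 g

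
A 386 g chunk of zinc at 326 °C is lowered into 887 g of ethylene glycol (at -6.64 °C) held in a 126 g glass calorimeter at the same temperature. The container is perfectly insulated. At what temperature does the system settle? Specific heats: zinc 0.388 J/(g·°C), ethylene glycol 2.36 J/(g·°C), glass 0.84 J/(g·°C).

Conservation of energy gives ΣQ = 0:
386×0.388×(T − 326) + 887×2.36×(T − (-6.64)) + 126×0.84×(T − (-6.64)) = 0
149.77(T − 326) + 2093.3(T − (-6.64)) + 105.84(T − (-6.64)) = 0
2348.9 T = 34222
T ≈ 14.57 °C

T_f ≈ 14.6 °C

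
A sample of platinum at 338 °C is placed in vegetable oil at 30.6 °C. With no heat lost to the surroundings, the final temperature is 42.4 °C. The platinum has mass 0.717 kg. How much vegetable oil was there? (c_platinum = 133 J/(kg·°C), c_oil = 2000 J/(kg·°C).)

Net heat exchanged in the isolated system is zero:
0.717·133·(42.4 − 338) + m·2000·(42.4 − 30.6) = 0
23600 m = 28189
m = 28189/23600 ≈ 1.194 kg

m ≈ 1.19 kg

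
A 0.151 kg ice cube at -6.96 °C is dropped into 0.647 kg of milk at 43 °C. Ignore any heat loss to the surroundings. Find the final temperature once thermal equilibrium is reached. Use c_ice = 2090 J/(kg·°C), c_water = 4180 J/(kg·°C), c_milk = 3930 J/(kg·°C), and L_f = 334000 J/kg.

T_f ≈ 17.9 °C

Heat gained plus heat lost sum to zero:
ice -6.96→0 °C: 0.151·2090·6.96 = 2196.5; latent heat to melt: 0.151·334000 = 50434; warm the meltwater: 631.18 T; milk: 2542.7(T − 43)
3173.9 T = 109337 − 52631 = 56706
T ≈ 17.87 °C (positive, so assuming full melt was valid).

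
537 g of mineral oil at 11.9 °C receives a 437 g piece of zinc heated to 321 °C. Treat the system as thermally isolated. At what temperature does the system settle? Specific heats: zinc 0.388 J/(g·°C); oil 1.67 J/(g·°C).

With ΣQ=0 the equilibrium temperature is the m·c-weighted mean:
T_f = (169.56×321 + 896.79×11.9) / (169.56 + 896.79)
    = 65099 / 1066.3 ≈ 61.05 °C

T_f ≈ 61.0 °C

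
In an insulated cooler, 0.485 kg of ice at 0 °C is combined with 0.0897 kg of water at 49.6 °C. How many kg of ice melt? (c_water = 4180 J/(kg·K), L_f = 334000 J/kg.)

m_melted ≈ 0.0557 kg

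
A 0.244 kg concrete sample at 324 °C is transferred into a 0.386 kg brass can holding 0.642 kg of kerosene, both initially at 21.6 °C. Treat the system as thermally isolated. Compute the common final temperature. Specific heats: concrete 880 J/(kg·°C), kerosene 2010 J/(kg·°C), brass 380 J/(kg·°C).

T_f ≈ 60.9 °C

T_f = Σ m_i c_i T_i / Σ m_i c_i:
T_f = (214.72*324 + 1290.4*21.6 + 146.68*21.6) / (214.72 + 1290.4 + 146.68)
    = 100611 / 1651.8 ≈ 60.91 °C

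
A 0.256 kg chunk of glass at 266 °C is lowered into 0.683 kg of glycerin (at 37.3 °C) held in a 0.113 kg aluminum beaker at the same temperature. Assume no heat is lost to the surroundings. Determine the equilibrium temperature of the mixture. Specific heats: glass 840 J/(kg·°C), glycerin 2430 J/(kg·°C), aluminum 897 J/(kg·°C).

Conservation of energy gives ΣQ = 0:
0.256·840·(T − 266) + 0.683·2430·(T − 37.3) + 0.113·897·(T − 37.3) = 0
215.04(T − 266) + 1659.7(T − 37.3) + 101.36(T − 37.3) = 0
1976.1 T = 122888
T = 122888/1976.1 ≈ 62.19 °C

T_f ≈ 62.2 °C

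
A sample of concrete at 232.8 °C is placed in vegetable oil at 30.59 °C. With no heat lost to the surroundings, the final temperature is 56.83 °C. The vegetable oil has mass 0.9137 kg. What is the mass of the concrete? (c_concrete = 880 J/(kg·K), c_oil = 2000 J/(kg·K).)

|Q_concrete| = |Q_oil|:
m·880·(232.8 − 56.83) = 0.9137·2000·(56.83 − 30.59)
154854 m = 47951  ⇒  m ≈ 0.3097 kg

m ≈ 0.31 kg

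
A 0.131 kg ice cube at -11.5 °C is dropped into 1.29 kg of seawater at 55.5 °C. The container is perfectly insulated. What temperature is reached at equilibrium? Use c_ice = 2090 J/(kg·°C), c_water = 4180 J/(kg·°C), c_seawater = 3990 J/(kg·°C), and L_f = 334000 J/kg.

T_f ≈ 41.9 °C

Sum of m c ΔT and latent-heat terms is zero:
warm ice to 0 °C: 0.131·2090·(0 − (-11.5)) = 3148.6
  melt ice: 0.131·334000 = 43754
  warm the meltwater: 547.58 T
  seawater: 5147.1(T − 55.5)
5694.7 T = 285664 − 46903 = 238761
T ≈ 41.93 °C. Since T > 0 °C, the all-ice-melts assumption holds.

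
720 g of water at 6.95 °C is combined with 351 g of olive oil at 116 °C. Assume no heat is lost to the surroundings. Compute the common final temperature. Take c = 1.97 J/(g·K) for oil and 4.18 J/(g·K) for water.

T_f is the heat-capacity-weighted average of the initial temperatures:
T_f = (691.47·116 + 3009.6·6.95) / (691.47 + 3009.6)
    = 101127 / 3701.1 ≈ 27.32 °C

T_f ≈ 27.3 °C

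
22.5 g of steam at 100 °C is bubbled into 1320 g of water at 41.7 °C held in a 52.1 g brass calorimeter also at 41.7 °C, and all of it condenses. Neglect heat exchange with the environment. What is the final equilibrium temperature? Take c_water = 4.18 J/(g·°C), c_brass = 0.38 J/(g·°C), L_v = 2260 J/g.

Let T be the final temperature. ΣQ_i = 0:
condense steam: −22.5×2260 = −50850
  condensate cools 100→T: 22.5×4.18×(T − 100) = 94.05(T − 100)
  original water: 5517.6(T − 41.7)
  cup: 19.8(T − 41.7)
5631.4 T = 50850 + 9405 + 230909 = 291164
T ≈ 51.70 °C — below 100 °C, confirming all the steam condensed.

T_f ≈ 51.7 °C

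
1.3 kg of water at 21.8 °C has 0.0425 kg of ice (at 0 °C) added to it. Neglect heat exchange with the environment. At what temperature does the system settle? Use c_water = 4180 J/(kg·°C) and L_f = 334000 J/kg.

Energy conservation, ΣQ = 0:
melt ice: 0.0425·334000 = 14195
  meltwater 0→T: 0.0425·4180·T = 177.65 T
  water cools: 1.3·4180·(T − 21.8) = 5434(T − 21.8)
5611.6 T = 118461 − 14195 = 104266
T ≈ 18.58 °C. Since T > 0 °C, the all-ice-melts assumption holds.

T_f ≈ 18.6 °C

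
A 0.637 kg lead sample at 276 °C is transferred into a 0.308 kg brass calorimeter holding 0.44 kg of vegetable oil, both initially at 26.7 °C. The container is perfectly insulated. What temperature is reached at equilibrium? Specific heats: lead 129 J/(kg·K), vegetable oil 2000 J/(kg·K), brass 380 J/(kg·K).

T_f ≈ 45.7 °C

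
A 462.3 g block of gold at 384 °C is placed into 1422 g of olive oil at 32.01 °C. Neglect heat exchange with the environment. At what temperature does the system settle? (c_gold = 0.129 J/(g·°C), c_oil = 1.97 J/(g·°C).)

T_f = Σ m_i c_i T_i / Σ m_i c_i:
T_f = (59.64*384 + 2801.3*32.01) / (59.64 + 2801.3)
    = 112571 / 2861 ≈ 39.35 °C

T_f ≈ 39.3 °C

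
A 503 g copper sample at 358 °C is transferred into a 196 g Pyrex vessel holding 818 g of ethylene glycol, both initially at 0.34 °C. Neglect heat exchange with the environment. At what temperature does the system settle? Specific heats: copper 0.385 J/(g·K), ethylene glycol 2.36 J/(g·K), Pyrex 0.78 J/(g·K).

T_f ≈ 30.8 °C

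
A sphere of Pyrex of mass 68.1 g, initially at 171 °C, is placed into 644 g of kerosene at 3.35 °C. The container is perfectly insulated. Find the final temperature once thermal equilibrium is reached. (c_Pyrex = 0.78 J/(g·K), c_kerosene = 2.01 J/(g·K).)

Heat gained plus heat lost sum to zero:
68.1*0.78*(T − 171) + 644*2.01*(T − 3.35) = 0
53.12(T − 171) + 1294.4(T − 3.35) = 0
1347.6 T = 13420
T = 13420/1347.6 ≈ 9.96 °C

T_f ≈ 10.0 °C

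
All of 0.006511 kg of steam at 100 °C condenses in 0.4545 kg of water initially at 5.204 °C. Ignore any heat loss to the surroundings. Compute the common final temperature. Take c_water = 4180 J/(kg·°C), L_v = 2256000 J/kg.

Net heat exchanged in the isolated system is zero:
steam→water at 100 °C releases m L_v = 0.006511·2256000 = 14689
  condensed water 100 °C→T: 27.22(T − 100)
  original water: 1899.8(T − 5.204)
1927 T = 14689 + 2721.6 + 9886.6 = 27297
T ≈ 14.17 °C (< 100 °C, so full condensation is consistent).

T_f ≈ 14.2 °C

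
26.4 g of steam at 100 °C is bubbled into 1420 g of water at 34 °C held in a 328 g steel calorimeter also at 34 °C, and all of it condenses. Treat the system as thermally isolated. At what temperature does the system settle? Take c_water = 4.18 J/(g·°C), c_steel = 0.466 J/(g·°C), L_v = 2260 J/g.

T_f ≈ 44.8 °C

Taking heat into each body as positive, Σ m c ΔT = 0:
latent heat released on condensation: 26.4·2260 = 59664
  condensed water 100 °C→T: 110.35(T − 100)
  original water: 5935.6(T − 34)
  cup: 152.85(T − 34)
6198.8 T = 59664 + 11035 + 207007 = 277706
T ≈ 44.80 °C, under the boiling point, so the assumption holds.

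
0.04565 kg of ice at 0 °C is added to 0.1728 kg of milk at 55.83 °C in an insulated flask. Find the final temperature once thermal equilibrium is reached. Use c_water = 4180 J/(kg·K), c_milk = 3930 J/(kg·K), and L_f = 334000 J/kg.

T_f ≈ 26.1 °C

Sum of m c ΔT and latent-heat terms is zero:
latent heat to melt: 0.04565·334000 = 15247
  meltwater 0→T: 0.04565·4180·T = 190.82 T
  milk: 679.1(T − 55.83)
869.92 T = 37914 − 15247 = 22667
T ≈ 26.06 °C — above 0 °C, consistent with complete melting.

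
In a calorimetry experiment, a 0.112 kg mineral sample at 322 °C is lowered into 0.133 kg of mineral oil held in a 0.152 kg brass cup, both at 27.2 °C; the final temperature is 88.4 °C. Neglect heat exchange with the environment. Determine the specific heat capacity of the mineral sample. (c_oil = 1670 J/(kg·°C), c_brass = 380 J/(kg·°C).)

c ≈ 655 J/(kg·°C)

Setting the total heat transfer to zero:
0.112·c·(88.4 − 322) + 0.133·1670·(88.4 − 27.2) + 0.152·380·(88.4 − 27.2) = 0
-26.16 c = -17128
c = -17128/-26.16 ≈ 654.7 J/(kg·°C)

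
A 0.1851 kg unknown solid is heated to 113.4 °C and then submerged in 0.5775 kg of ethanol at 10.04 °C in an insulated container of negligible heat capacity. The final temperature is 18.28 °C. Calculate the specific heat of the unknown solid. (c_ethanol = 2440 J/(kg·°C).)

c ≈ 659 J/(kg·°C)

m_s c (T_s − T_f) = m_ethanol c_ethanol (T_f − T_0):
0.1851·c·(113.4 − 18.28) = 0.5775·2440·(18.28 − 10.04)
17.61 c = 11611  ⇒  c ≈ 659.5 J/(kg·°C)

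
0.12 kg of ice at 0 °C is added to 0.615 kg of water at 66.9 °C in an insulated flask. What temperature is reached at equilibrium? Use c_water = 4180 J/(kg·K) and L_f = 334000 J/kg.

T_f ≈ 42.9 °C

Sum of m c ΔT and latent-heat terms is zero:
latent heat to melt: 0.12·334000 = 40080
  warm the meltwater: 501.6 T
  water: 2570.7(T − 66.9)
3072.3 T = 171980 − 40080 = 131900
T ≈ 42.93 °C — above 0 °C, consistent with complete melting.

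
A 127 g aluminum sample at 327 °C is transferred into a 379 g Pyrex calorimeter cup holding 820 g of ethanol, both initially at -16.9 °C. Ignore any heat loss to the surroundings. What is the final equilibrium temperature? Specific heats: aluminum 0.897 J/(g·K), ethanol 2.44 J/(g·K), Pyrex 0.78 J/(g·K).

Taking heat into each body as positive, Σ m c ΔT = 0:
127·0.897·(T − 327) + 820·2.44·(T − (-16.9)) + 379·0.78·(T − (-16.9)) = 0
2410.3 T = -1558
T = -1558 / 2410.3 = -0.646 °C

T_f ≈ -0.6 °C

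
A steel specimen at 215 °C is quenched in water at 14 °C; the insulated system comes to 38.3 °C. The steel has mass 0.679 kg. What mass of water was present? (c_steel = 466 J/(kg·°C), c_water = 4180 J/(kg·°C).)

m ≈ 0.55 kg

Heat lost by the steel = heat gained by the water:
0.679·466·(215 − 38.3) = m·4180·(38.3 − 14)
101574 m = 55910  ⇒  m ≈ 0.5504 kg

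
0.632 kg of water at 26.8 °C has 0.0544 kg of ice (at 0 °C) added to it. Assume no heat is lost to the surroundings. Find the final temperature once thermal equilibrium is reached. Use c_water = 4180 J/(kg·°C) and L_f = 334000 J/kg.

T_f ≈ 18.3 °C

Heat gained plus heat lost sum to zero:
latent heat to melt: 0.0544×334000 = 18170
  meltwater 0→T: 0.0544×4180×T = 227.39 T
  water: 2641.8(T − 26.8)
2869.2 T = 70799 − 18170 = 52630
T ≈ 18.34 °C. Since T > 0 °C, the all-ice-melts assumption holds.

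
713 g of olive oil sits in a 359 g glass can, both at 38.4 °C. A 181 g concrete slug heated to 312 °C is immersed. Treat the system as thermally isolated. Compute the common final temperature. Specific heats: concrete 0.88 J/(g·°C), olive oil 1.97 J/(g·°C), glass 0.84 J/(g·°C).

Taking heat into each body as positive, Σ m c ΔT = 0:
181*0.88*(T − 312) + 713*1.97*(T − 38.4) + 359*0.84*(T − 38.4) = 0
1865.4 T = 115212
T = 115212/1865.4 ≈ 61.76 °C

T_f ≈ 61.8 °C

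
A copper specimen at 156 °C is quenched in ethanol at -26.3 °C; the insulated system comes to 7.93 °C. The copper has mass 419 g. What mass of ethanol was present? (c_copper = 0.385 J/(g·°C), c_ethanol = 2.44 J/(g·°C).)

Heat lost by the copper = heat gained by the ethanol:
419×0.385×(156 − 7.93) = m×2.44×(7.93 − (-26.3))
83.52 m = 23886  ⇒  m ≈ 286 g

m ≈ 286 g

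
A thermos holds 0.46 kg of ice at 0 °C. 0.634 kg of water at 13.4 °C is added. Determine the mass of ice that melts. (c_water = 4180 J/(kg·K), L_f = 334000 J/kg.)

m_melted ≈ 0.106 kg

Heat available from the water dropping to 0 °C: 0.634·4180·13.4 = 35512 J.
Fully melting the ice requires m_ice L_f = 0.46·334000 = 153640 J.
That's not enough to melt it all — equilibrium is at 0 °C with ice remaining.
m_melted·334000 = 35512  ⇒  m_melted ≈ 0.1063 kg.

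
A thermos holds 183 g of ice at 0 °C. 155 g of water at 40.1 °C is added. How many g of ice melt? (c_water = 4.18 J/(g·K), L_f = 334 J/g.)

m_melted ≈ 77.8 g

Water can give up m c ΔT = 155·4.18·40.1 = 25981 J before reaching 0 °C.
Fully melting the ice requires m_ice L_f = 183·334 = 61122 J.
25981 J < 61122 J, so only part of the ice melts and the system sits at 0 °C.
Mass melted = 25981/334 ≈ 77.79 g.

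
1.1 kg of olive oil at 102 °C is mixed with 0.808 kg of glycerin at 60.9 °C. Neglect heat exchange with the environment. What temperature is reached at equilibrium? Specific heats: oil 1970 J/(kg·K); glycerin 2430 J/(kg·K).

Heat lost by the oil equals heat gained by the glycerin:
1.1*1970*(102 − T) = 0.808*2430*(T − 60.9)
2167(102 − T) = 1963.4(T − 60.9)
4130.4 T = 340607  ⇒  T ≈ 82.46 °C

T_f ≈ 82.5 °C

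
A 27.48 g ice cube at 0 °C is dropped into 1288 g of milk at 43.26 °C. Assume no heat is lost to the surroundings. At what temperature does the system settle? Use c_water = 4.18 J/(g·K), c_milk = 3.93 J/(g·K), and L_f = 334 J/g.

Energy balance with sensible and latent terms:
fusion: m_ice L_f = 27.48·334 = 9178.3
  warm the meltwater: 114.87 T
  milk: 5061.8(T − 43.26)
5176.7 T = 218975 − 9178.3 = 209797
T ≈ 40.53 °C (positive, so assuming full melt was valid).

T_f ≈ 40.5 °C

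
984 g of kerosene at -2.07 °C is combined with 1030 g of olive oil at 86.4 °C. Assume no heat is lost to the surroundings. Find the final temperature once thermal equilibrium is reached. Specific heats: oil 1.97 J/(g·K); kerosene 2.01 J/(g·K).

Conservation of energy gives ΣQ = 0:
1030·1.97·(T − 86.4) + 984·2.01·(T − (-2.07)) = 0
(2029.1 + 1977.8) T = 2029.1·86.4 + 1977.8·(-2.07)
T = 171220 / 4006.9 = 42.7 °C

T_f ≈ 42.7 °C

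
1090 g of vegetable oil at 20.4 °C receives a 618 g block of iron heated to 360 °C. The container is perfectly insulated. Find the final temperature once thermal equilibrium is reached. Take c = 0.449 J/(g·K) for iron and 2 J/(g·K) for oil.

With ΣQ=0 the equilibrium temperature is the m·c-weighted mean:
T_f = (277.48×360 + 2180×20.4) / (277.48 + 2180)
    = 144366 / 2457.5 ≈ 58.75 °C

T_f ≈ 58.7 °C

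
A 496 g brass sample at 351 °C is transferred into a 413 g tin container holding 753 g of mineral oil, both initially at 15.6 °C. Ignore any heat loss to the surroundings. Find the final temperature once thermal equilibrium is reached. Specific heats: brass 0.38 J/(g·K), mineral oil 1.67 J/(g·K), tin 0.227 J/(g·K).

Net heat exchanged in the isolated system is zero:
496*0.38*(T − 351) + 753*1.67*(T − 15.6) + 413*0.227*(T − 15.6) = 0
188.48(T − 351) + 1257.5(T − 15.6) + 93.75(T − 15.6) = 0
(188.48 + 1257.5 + 93.75) T = 188.48*351 + 1257.5*15.6 + 93.75*15.6
T = 87236/1539.7 ≈ 56.66 °C

T_f ≈ 56.7 °C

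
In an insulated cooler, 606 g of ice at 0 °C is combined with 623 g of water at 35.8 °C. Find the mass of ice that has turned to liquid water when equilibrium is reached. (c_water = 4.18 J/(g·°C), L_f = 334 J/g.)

m_melted ≈ 279 g

Water can give up m c ΔT = 623·4.18·35.8 = 93228 J before reaching 0 °C.
Melting all 606 g of ice would need 606·334 = 202404 J.
Since 93228 < 202404 J, not all the ice melts; equilibrium is at 0 °C.
Mass melted = 93228/334 ≈ 279.1 g.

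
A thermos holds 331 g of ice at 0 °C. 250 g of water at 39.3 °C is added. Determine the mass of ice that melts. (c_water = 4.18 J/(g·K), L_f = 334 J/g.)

Water can give up m c ΔT = 250·4.18·39.3 = 41068 J before reaching 0 °C.
To melt every bit of ice: 331·334 = 110554 J.
Since 41068 < 110554 J, not all the ice melts; equilibrium is at 0 °C.
Mass melted = 41068/334 ≈ 123 g.

m_melted ≈ 123 g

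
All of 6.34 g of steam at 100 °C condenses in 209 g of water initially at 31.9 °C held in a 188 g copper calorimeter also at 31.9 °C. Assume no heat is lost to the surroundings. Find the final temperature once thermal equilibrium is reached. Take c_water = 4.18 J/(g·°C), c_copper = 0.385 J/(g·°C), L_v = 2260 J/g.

T_f ≈ 48.5 °C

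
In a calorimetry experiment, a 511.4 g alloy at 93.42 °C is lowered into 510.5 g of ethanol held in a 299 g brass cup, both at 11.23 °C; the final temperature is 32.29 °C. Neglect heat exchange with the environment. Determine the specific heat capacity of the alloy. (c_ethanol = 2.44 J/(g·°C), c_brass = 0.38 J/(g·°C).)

c ≈ 0.916 J/(g·°C)

Energy conservation, ΣQ = 0:
511.4·c·(32.29 − 93.42) + 510.5·2.44·(32.29 − 11.23) + 299·0.38·(32.29 − 11.23) = 0
-31262 c = -28626
c = -28626/-31262 ≈ 0.9157 J/(g·°C)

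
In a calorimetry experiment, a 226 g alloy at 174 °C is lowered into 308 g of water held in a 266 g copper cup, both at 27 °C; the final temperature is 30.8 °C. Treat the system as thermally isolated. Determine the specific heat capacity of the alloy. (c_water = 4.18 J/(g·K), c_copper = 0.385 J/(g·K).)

c ≈ 0.163 J/(g·K)

Net heat exchanged in the isolated system is zero:
226·c·(30.8 − 174) + 308·4.18·(30.8 − 27) + 266·0.385·(30.8 − 27) = 0
-32363 c = -5281.4
c = -5281.4/-32363 ≈ 0.1632 J/(g·K)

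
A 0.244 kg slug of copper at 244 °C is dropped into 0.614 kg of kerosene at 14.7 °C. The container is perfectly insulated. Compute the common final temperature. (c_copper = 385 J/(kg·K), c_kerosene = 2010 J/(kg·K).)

T_f ≈ 30.9 °C

T_f is the heat-capacity-weighted average of the initial temperatures:
T_f = (93.94×244 + 1234.1×14.7) / (93.94 + 1234.1)
    = 41063 / 1328.1 ≈ 30.92 °C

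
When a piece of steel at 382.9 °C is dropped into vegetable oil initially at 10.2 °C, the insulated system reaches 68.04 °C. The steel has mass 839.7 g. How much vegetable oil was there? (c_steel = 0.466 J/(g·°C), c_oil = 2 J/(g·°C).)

m ≈ 1070 g

|Q_steel| = |Q_oil|:
839.7×0.466×(382.9 − 68.04) = m×2×(68.04 − 10.2)
115.68 m = 123205  ⇒  m ≈ 1065 g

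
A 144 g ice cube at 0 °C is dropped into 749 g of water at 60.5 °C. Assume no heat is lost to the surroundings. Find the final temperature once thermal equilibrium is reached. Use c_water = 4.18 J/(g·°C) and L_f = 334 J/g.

T_f ≈ 37.9 °C

Energy balance with sensible and latent terms:
melt ice: 144·334 = 48096; warm the meltwater: 601.92 T; water: 3130.8(T − 60.5)
3732.7 T = 189415 − 48096 = 141319
T ≈ 37.86 °C — above 0 °C, consistent with complete melting.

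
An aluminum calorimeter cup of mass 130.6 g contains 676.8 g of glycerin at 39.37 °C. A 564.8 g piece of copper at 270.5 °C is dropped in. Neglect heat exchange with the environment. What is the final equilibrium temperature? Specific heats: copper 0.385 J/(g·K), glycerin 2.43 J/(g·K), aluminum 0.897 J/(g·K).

T_f ≈ 64.8 °C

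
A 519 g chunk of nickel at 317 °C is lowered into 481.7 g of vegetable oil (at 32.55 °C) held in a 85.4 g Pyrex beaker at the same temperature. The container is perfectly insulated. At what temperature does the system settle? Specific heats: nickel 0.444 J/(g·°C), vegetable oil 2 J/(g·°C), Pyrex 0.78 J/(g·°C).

T_f ≈ 84.6 °C

Setting the total heat transfer to zero:
519*0.444*(T − 317) + 481.7*2*(T − 32.55) + 85.4*0.78*(T − 32.55) = 0
230.44(T − 317) + 963.4(T − 32.55) + 66.61(T − 32.55) = 0
1260.4 T = 106575
T = 106575 / 1260.4 = 84.6 °C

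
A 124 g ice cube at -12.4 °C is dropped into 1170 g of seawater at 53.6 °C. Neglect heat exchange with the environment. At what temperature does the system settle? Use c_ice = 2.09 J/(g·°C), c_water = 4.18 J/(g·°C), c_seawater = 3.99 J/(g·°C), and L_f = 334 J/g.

T_f ≈ 39.6 °C

Let T be the final temperature. ΣQ_i = 0:
ice -12.4→0 °C: 124×2.09×12.4 = 3213.6
  latent heat to melt: 124×334 = 41416
  meltwater 0→T: 124×4.18×T = 518.32 T
  seawater cools: 1170×3.99×(T − 53.6) = 4668.3(T − 53.6)
5186.6 T = 250221 − 44630 = 205591
T ≈ 39.64 °C. Since T > 0 °C, the all-ice-melts assumption holds.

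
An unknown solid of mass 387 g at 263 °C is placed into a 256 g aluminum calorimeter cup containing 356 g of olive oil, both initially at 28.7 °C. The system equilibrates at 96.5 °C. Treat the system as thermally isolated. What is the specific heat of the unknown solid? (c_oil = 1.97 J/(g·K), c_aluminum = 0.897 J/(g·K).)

Let T be the final temperature. ΣQ_i = 0:
387·c·(96.5 − 263) + 356·1.97·(96.5 − 28.7) + 256·0.897·(96.5 − 28.7) = 0
-64436 c = -63119
c = -63119/-64436 ≈ 0.9796 J/(g·K)

c ≈ 0.98 J/(g·K)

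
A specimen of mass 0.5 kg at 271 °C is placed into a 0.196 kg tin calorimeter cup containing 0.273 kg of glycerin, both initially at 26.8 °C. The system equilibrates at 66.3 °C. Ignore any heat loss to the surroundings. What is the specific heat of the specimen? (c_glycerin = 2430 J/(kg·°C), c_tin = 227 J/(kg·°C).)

Conservation of energy gives ΣQ = 0:
0.5×c×(66.3 − 271) + 0.273×2430×(66.3 − 26.8) + 0.196×227×(66.3 − 26.8) = 0
-102.35 c = -27961
c = -27961/-102.35 ≈ 273.2 J/(kg·°C)

c ≈ 273 J/(kg·°C)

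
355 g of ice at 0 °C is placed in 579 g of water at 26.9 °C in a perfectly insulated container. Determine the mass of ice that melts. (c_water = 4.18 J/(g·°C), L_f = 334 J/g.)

m_melted ≈ 195 g

Water can give up m c ΔT = 579×4.18×26.9 = 65104 J before reaching 0 °C.
Fully melting the ice requires m_ice L_f = 355×334 = 118570 J.
Since 65104 < 118570 J, not all the ice melts; equilibrium is at 0 °C.
m_melted×334 = 65104  ⇒  m_melted ≈ 194.9 g.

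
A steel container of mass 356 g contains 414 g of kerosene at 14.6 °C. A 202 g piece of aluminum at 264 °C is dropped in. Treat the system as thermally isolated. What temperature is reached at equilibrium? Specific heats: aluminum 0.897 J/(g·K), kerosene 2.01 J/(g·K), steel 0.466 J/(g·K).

Energy conservation, ΣQ = 0:
202×0.897×(T − 264) + 414×2.01×(T − 14.6) + 356×0.466×(T − 14.6) = 0
181.19(T − 264) + 832.14(T − 14.6) + 165.9(T − 14.6) = 0
(181.19 + 832.14 + 165.9) T = 181.19×264 + 832.14×14.6 + 165.9×14.6
T ≈ 52.92 °C

T_f ≈ 52.9 °C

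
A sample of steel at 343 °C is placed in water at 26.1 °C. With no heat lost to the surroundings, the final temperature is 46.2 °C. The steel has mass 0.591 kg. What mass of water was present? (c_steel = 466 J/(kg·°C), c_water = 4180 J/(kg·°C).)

m ≈ 0.973 kg

Taking heat into each body as positive, Σ m c ΔT = 0:
0.591·466·(46.2 − 343) + m·4180·(46.2 − 26.1) = 0
84018 m = 81741
m = 81741/84018 ≈ 0.9729 kg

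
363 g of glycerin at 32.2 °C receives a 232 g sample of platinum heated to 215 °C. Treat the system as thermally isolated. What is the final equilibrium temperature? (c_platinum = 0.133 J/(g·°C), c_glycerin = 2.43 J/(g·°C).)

T_f ≈ 38.4 °C

|Q_platinum| = |Q_glycerin|:
232·0.133·(215 − T) = 363·2.43·(T − 32.2)
30.86(215 − T) = 882.09(T − 32.2)
912.95 T = 35037  ⇒  T ≈ 38.38 °C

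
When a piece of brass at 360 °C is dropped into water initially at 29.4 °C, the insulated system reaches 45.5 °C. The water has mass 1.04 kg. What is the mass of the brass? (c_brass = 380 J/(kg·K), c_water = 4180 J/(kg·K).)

|Q_brass| = |Q_water|:
m×380×(360 − 45.5) = 1.04×4180×(45.5 − 29.4)
119510 m = 69990  ⇒  m ≈ 0.5856 kg

m ≈ 0.586 kg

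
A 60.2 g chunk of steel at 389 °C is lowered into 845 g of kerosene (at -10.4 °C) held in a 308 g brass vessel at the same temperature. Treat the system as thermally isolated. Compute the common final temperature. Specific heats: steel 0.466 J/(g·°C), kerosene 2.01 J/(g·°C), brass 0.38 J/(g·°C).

T_f is the heat-capacity-weighted average of the initial temperatures:
T_f = (28.05×389 + 1698.4×(-10.4) + 117.04×(-10.4)) / (28.05 + 1698.4 + 117.04)
    = -7968.4 / 1843.5 ≈ -4.32 °C

T_f ≈ -4.3 °C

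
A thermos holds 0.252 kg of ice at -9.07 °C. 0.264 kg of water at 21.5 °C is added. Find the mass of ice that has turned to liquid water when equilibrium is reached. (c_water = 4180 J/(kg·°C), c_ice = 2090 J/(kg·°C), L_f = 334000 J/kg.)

Cooling the water to 0 °C releases 0.264×4180×21.5 = 23726 J.
Warming the ice to 0 °C takes 0.252×2090×9.07 = 4777 J, leaving 18949 J for melting.
Fully melting the ice requires m_ice L_f = 0.252×334000 = 84168 J.
Since 18949 < 84168 J, not all the ice melts; equilibrium is at 0 °C.
m_melt = 18949 / L_f = 0.05673 kg.

m_melted ≈ 0.0567 kg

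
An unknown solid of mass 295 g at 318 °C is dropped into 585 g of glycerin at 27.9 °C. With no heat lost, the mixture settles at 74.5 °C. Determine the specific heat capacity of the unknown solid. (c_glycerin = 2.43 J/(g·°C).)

m_s c (T_s − T_f) = m_glycerin c_glycerin (T_f − T_0):
295×c×(318 − 74.5) = 585×2.43×(74.5 − 27.9)
71832 c = 66244  ⇒  c ≈ 0.9222 J/(g·°C)

c ≈ 0.922 J/(g·°C)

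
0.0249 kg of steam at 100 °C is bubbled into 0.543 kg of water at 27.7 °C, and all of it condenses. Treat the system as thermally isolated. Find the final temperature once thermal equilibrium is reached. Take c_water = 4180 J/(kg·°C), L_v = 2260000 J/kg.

T_f ≈ 54.6 °C

Taking heat into each body as positive, Σ m c ΔT = 0:
latent heat released on condensation: 0.0249×2260000 = 56274; condensate cools 100→T: 0.0249×4180×(T − 100) = 104.08(T − 100); original water: 2269.7(T − 27.7)
2373.8 T = 56274 + 10408 + 62872 = 129554
T ≈ 54.58 °C — below 100 °C, confirming all the steam condensed.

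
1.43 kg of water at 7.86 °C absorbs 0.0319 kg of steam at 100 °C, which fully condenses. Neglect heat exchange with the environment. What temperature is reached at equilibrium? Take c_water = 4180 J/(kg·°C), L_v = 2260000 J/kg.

T_f ≈ 21.7 °C

Taking heat into each body as positive, Σ m c ΔT = 0:
steam→water at 100 °C releases m L_v = 0.0319·2260000 = 72094
  condensate cools 100→T: 0.0319·4180·(T − 100) = 133.34(T − 100)
  original water: 5977.4(T − 7.86)
6110.7 T = 72094 + 13334 + 46982 = 132411
T ≈ 21.67 °C (< 100 °C, so full condensation is consistent).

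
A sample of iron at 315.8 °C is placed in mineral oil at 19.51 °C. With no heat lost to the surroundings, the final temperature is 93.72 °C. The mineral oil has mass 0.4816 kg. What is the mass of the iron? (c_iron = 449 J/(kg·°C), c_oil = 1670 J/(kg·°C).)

m ≈ 0.599 kg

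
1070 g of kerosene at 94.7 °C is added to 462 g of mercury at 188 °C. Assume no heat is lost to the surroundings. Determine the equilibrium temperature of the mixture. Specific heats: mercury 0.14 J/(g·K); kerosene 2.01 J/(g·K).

Heat gained plus heat lost sum to zero:
462×0.14×(T − 188) + 1070×2.01×(T − 94.7) = 0
64.68(T − 188) + 2150.7(T − 94.7) = 0
(64.68 + 2150.7) T = 64.68×188 + 2150.7×94.7
T ≈ 97.42 °C

T_f ≈ 97.4 °C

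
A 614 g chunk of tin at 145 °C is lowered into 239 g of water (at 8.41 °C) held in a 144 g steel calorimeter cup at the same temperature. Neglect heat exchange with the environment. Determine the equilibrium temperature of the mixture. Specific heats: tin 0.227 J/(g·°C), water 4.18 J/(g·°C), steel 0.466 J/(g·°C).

T_f = Σ m_i c_i T_i / Σ m_i c_i:
T_f = (139.38·145 + 999.02·8.41 + 67.1·8.41) / (139.38 + 999.02 + 67.1)
    = 29176 / 1205.5 ≈ 24.20 °C

T_f ≈ 24.2 °C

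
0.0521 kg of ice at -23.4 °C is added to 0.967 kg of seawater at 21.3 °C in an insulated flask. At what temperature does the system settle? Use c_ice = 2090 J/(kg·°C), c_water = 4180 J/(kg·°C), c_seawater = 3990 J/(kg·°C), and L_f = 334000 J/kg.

Taking heat into each body as positive, Σ m c ΔT = 0:
ice -23.4→0 °C: 0.0521×2090×23.4 = 2548; latent heat to melt: 0.0521×334000 = 17401; warm the meltwater: 217.78 T; seawater cools: 0.967×3990×(T − 21.3) = 3858.3(T − 21.3)
4076.1 T = 82182 − 19949 = 62233
T ≈ 15.27 °C. Since T > 0 °C, the all-ice-melts assumption holds.

T_f ≈ 15.3 °C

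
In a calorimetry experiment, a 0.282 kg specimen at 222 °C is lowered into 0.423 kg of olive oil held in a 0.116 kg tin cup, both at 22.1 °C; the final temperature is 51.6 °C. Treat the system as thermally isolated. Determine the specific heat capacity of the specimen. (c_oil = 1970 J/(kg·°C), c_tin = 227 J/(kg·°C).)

c ≈ 528 J/(kg·°C)

Net heat exchanged in the isolated system is zero:
0.282×c×(51.6 − 222) + 0.423×1970×(51.6 − 22.1) + 0.116×227×(51.6 − 22.1) = 0
-48.05 c = -25359
c = -25359/-48.05 ≈ 527.7 J/(kg·°C)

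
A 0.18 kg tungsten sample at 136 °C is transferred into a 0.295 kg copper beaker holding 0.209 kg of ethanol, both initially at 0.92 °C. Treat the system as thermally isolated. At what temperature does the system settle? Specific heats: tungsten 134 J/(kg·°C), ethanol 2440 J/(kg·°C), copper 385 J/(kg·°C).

T_f ≈ 6.0 °C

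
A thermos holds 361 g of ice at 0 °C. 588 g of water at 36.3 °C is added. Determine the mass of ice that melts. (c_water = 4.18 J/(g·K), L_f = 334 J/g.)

Cooling the water to 0 °C releases 588·4.18·36.3 = 89220 J.
Fully melting the ice requires m_ice L_f = 361·334 = 120574 J.
That's not enough to melt it all — equilibrium is at 0 °C with ice remaining.
m_melted·334 = 89220  ⇒  m_melted ≈ 267.1 g.

m_melted ≈ 267 g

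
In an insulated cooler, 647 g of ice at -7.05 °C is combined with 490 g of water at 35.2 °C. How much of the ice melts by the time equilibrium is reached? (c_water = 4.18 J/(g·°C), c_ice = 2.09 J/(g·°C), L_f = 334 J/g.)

Water can give up m c ΔT = 490×4.18×35.2 = 72097 J before reaching 0 °C.
Warming the ice to 0 °C takes 647×2.09×7.05 = 9533.2 J, leaving 62563 J for melting.
To melt every bit of ice: 647×334 = 216098 J.
That's not enough to melt it all — equilibrium is at 0 °C with ice remaining.
m_melt = 62563 / L_f = 187.3 g.

m_melted ≈ 187 g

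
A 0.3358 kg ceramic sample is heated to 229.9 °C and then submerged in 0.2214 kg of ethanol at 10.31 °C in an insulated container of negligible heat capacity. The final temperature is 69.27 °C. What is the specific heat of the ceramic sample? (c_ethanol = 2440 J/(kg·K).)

c ≈ 590 J/(kg·K)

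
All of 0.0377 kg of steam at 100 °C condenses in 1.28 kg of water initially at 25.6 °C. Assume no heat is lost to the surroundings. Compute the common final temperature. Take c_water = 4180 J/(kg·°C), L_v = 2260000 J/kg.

Conservation of energy gives ΣQ = 0:
steam→water at 100 °C releases m L_v = 0.0377×2260000 = 85202
  condensed water 100 °C→T: 157.59(T − 100)
  water warms: 1.28×4180×(T − 25.6) = 5350.4(T − 25.6)
5508 T = 85202 + 15759 + 136970 = 237931
T ≈ 43.20 °C — below 100 °C, confirming all the steam condensed.

T_f ≈ 43.2 °C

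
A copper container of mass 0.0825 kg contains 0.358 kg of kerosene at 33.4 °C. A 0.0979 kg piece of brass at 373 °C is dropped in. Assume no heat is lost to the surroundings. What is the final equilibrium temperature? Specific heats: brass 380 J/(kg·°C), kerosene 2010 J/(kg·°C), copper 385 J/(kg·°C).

T_f ≈ 49.4 °C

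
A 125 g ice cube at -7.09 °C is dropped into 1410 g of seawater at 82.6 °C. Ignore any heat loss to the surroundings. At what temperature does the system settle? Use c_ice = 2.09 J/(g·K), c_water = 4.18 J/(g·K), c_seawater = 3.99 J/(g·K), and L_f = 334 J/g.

T_f ≈ 68.5 °C

Let T be the final temperature. ΣQ_i = 0:
warm ice to 0 °C: 125·2.09·(0 − (-7.09)) = 1852.3; fusion: m_ice L_f = 125·334 = 41750; meltwater 0→T: 125·4.18·T = 522.5 T; seawater cools: 1410·3.99·(T − 82.6) = 5625.9(T − 82.6)
6148.4 T = 464699 − 43602 = 421097
T ≈ 68.49 °C — above 0 °C, consistent with complete melting.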